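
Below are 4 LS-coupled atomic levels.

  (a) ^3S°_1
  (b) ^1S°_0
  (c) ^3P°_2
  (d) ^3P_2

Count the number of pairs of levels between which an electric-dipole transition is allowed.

2

(a)–(b): forbidden (parity, ΔS, ΔL).
(a)–(c): forbidden (parity).
(a)–(d): allowed.
(b)–(c): forbidden (parity, ΔS, ΔJ).
(b)–(d): forbidden (ΔS, ΔJ).
(c)–(d): allowed.
Allowed pairs: 2 of 6.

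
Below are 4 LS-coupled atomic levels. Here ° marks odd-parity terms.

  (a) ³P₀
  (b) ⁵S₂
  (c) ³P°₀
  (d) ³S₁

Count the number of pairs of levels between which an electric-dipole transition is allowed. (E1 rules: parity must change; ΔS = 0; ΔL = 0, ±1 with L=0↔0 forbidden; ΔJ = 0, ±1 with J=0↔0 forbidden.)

1

(a)–(b): forbidden (parity, ΔS, ΔJ).
(a)–(c): forbidden (ΔJ).
(a)–(d): forbidden (parity).
(b)–(c): forbidden (ΔS, ΔJ).
(b)–(d): forbidden (parity, ΔS, ΔL).
(c)–(d): allowed.
Allowed pairs: 1 of 6.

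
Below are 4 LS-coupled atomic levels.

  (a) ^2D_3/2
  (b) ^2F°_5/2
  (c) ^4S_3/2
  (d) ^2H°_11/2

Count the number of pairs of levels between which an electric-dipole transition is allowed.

(a)–(b): allowed.
(a)–(c): forbidden (parity, ΔS, ΔL).
(a)–(d): forbidden (ΔL, ΔJ).
(b)–(c): forbidden (ΔS, ΔL).
(b)–(d): forbidden (parity, ΔL, ΔJ).
(c)–(d): forbidden (ΔS, ΔL, ΔJ).
Allowed pairs: 1 of 6.

1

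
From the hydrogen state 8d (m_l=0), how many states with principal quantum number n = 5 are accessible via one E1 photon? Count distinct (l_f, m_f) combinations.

E1 requires Δl = ±1, so l_f ∈ {1, 3}; with 0 ≤ l_f ≤ n_f−1 = 4, the allowed l_f values are {1, 3}.
For l_f = 1: m_f ∈ {m_i−1, m_i, m_i+1} ∩ [−1, 1] = {-1, 0, 1} → 3 states.
For l_f = 3: m_f ∈ {m_i−1, m_i, m_i+1} ∩ [−3, 3] = {-1, 0, 1} → 3 states.
Total: 6.

6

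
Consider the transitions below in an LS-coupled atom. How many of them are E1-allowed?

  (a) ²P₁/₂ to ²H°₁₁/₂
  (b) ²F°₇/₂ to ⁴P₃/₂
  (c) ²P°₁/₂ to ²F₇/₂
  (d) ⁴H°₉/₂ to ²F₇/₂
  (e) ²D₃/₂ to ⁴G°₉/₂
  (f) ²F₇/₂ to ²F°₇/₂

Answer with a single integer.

1

(a) forbidden (ΔL, ΔJ fail)
(b) forbidden (ΔS, ΔL, ΔJ fail)
(c) forbidden (ΔL, ΔJ fail)
(d) forbidden (ΔS, ΔL fail)
(e) forbidden (ΔS, ΔL, ΔJ fail)
(f) allowed
Total allowed: 1 of 6.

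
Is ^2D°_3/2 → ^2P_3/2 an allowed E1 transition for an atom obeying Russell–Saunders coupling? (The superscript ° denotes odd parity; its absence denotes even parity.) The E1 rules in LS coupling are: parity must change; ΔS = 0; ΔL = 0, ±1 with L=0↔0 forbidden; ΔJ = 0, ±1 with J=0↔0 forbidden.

allowed

Parity must change: odd → even — passes.
ΔS = 0: S: 1/2 → 1/2 — passes.
ΔL = 0, ±1 (not L=0↔0): L: 2 → 1, ΔL = -1 — passes.
ΔJ = 0, ±1 (not J=0↔0): J: 3/2 → 3/2, ΔJ = +0 — passes.
All four E1 rules are satisfied.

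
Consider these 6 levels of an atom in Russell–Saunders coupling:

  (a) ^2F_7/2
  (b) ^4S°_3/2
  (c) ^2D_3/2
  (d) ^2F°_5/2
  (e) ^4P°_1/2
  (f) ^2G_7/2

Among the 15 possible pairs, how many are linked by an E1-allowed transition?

(a)–(b): forbidden (ΔS, ΔL, ΔJ).
(a)–(c): forbidden (parity, ΔJ).
(a)–(d): allowed.
(a)–(e): forbidden (ΔS, ΔL, ΔJ).
(a)–(f): forbidden (parity).
(b)–(c): forbidden (ΔS, ΔL).
(b)–(d): forbidden (parity, ΔS, ΔL).
(b)–(e): forbidden (parity).
(b)–(f): forbidden (ΔS, ΔL, ΔJ).
(c)–(d): allowed.
(c)–(e): forbidden (ΔS).
(c)–(f): forbidden (parity, ΔL, ΔJ).
(d)–(e): forbidden (parity, ΔS, ΔL, ΔJ).
(d)–(f): allowed.
(e)–(f): forbidden (ΔS, ΔL, ΔJ).
Allowed pairs: 3 of 15.

3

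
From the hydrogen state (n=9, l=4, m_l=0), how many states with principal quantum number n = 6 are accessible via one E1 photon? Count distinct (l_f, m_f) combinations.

E1 requires Δl = ±1, so l_f ∈ {3, 5}; with 0 ≤ l_f ≤ n_f−1 = 5, the allowed l_f values are {3, 5}.
For l_f = 3: m_f ∈ {m_i−1, m_i, m_i+1} ∩ [−3, 3] = {-1, 0, 1} → 3 states.
For l_f = 5: m_f ∈ {m_i−1, m_i, m_i+1} ∩ [−5, 5] = {-1, 0, 1} → 3 states.
Total: 6.

6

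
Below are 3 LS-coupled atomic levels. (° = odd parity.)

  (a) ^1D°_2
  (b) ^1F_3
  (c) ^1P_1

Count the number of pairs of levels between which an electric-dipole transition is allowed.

2

(a)–(b): allowed.
(a)–(c): allowed.
(b)–(c): forbidden (parity, ΔL, ΔJ).
Allowed pairs: 2 of 3.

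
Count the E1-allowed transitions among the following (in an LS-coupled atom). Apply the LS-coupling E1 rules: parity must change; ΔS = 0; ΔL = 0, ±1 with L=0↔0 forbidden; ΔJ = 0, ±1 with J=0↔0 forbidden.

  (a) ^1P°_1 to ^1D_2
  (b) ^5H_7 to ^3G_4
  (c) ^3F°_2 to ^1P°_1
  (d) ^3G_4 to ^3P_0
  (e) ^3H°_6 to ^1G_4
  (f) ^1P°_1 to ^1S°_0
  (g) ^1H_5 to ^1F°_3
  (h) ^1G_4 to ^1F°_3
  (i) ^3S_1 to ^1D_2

2

(a) allowed
(b) forbidden (parity, ΔS, ΔJ fail)
(c) forbidden (parity, ΔS, ΔL fail)
(d) forbidden (parity, ΔL, ΔJ fail)
(e) forbidden (ΔS, ΔJ fail)
(f) forbidden (parity fails)
(g) forbidden (ΔL, ΔJ fail)
(h) allowed
(i) forbidden (parity, ΔS, ΔL fail)
Total allowed: 2 of 9.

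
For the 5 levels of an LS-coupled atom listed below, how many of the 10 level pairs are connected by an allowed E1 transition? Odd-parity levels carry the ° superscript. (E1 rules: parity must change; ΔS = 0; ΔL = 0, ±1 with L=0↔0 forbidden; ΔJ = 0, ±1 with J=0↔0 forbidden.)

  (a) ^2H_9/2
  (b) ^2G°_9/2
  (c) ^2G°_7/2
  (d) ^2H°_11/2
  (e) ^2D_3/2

(a)–(b): allowed.
(a)–(c): allowed.
(a)–(d): allowed.
(a)–(e): forbidden (parity, ΔL, ΔJ).
(b)–(c): forbidden (parity).
(b)–(d): forbidden (parity).
(b)–(e): forbidden (ΔL, ΔJ).
(c)–(d): forbidden (parity, ΔJ).
(c)–(e): forbidden (ΔL, ΔJ).
(d)–(e): forbidden (ΔL, ΔJ).
Allowed pairs: 3 of 10.

3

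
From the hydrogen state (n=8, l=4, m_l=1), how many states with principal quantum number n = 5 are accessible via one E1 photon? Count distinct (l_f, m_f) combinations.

3

E1 requires Δl = ±1, so l_f ∈ {3, 5}; with 0 ≤ l_f ≤ n_f−1 = 4, the allowed l_f values are {3}.
For l_f = 3: m_f ∈ {m_i−1, m_i, m_i+1} ∩ [−3, 3] = {0, 1, 2} → 3 states.
Total: 3.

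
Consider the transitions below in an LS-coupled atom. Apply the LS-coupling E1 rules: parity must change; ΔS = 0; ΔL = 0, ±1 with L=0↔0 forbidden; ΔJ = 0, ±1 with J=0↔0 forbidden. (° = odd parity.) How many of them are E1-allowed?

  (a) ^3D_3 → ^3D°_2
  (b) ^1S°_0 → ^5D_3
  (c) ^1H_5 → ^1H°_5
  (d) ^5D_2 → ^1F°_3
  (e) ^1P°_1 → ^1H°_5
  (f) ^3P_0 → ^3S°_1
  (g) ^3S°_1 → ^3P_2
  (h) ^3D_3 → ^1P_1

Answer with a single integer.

4

(a) allowed
(b) forbidden (ΔS, ΔL, ΔJ fail)
(c) allowed
(d) forbidden (ΔS fails)
(e) forbidden (parity, ΔL, ΔJ fail)
(f) allowed
(g) allowed
(h) forbidden (parity, ΔS, ΔJ fail)
Total allowed: 4 of 8.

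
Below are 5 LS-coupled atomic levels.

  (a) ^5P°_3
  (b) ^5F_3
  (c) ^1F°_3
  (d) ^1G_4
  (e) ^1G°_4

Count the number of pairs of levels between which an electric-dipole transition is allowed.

(a)–(b): forbidden (ΔL).
(a)–(c): forbidden (parity, ΔS, ΔL).
(a)–(d): forbidden (ΔS, ΔL).
(a)–(e): forbidden (parity, ΔS, ΔL).
(b)–(c): forbidden (ΔS).
(b)–(d): forbidden (parity, ΔS).
(b)–(e): forbidden (ΔS).
(c)–(d): allowed.
(c)–(e): forbidden (parity).
(d)–(e): allowed.
Allowed pairs: 2 of 10.

2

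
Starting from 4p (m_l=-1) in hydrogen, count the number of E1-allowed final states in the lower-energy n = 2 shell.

E1 requires Δl = ±1, so l_f ∈ {0, 2}; with 0 ≤ l_f ≤ n_f−1 = 1, the allowed l_f values are {0}.
For l_f = 0: m_f ∈ {m_i−1, m_i, m_i+1} ∩ [−0, 0] = {0} → 1 state.
Total: 1.

1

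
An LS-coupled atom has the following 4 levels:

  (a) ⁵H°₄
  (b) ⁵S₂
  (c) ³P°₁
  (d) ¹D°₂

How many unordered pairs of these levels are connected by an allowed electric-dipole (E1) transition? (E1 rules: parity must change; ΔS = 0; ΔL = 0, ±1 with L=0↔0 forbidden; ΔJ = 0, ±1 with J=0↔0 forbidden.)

0

(a)–(b): forbidden (ΔL, ΔJ).
(a)–(c): forbidden (parity, ΔS, ΔL, ΔJ).
(a)–(d): forbidden (parity, ΔS, ΔL, ΔJ).
(b)–(c): forbidden (ΔS).
(b)–(d): forbidden (ΔS, ΔL).
(c)–(d): forbidden (parity, ΔS).
Allowed pairs: 0 of 6.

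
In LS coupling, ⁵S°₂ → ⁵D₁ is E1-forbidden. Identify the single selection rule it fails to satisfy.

Reading off the term symbols: S 2→2, L 0→2, J 2→1, parity odd→even.
Parity must change: odd → even — ok.
ΔS = 0: S: 2 → 2 — ok.
ΔL = 0, ±1 (not L=0↔0): L: 0 → 2, ΔL = +2 — fails.
ΔJ = 0, ±1 (not J=0↔0): J: 2 → 1, ΔJ = -1 — ok.

the ΔL = 0, ±1 rule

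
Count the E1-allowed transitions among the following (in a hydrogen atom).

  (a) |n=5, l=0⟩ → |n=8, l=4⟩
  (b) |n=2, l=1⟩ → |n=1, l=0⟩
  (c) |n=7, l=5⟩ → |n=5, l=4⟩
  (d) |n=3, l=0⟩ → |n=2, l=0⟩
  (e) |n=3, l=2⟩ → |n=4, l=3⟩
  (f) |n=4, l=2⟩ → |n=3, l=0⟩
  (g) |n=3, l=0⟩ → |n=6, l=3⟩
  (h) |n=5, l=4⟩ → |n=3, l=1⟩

(a) forbidden — Δl = +4 (E1 requires Δl = ±1)
(b) allowed
(c) allowed
(d) forbidden — Δl = +0 (E1 requires Δl = ±1)
(e) allowed
(f) forbidden — Δl = -2 (E1 requires Δl = ±1)
(g) forbidden — Δl = +3 (E1 requires Δl = ±1)
(h) forbidden — Δl = -3 (E1 requires Δl = ±1)
Total allowed: 3 of 8.

3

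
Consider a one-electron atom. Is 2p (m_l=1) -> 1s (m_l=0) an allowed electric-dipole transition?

allowed

Δl = 0 − 1 = -1; the E1 rule Δl = ±1 is ✓.
m_l: 1 → 0 (Δm_l = -1). |Δm_l| ≤ 1 ✓.
All E1 selection rules are satisfied.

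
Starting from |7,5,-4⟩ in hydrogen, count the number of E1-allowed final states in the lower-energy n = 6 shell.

2

E1 requires Δl = ±1, so l_f ∈ {4, 6}; with 0 ≤ l_f ≤ n_f−1 = 5, the allowed l_f values are {4}.
For l_f = 4: m_f ∈ {m_i−1, m_i, m_i+1} ∩ [−4, 4] = {-4, -3} → 2 states.
Total: 2.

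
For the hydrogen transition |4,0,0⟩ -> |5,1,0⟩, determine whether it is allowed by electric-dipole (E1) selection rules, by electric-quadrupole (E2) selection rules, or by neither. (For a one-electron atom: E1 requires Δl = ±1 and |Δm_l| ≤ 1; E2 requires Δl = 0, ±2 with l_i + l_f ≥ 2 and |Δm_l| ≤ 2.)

E1

Δl = 1 − 0 = +1; l_i + l_f = 1.
Δm_l = +0.
E1 (Δl = ±1, |Δm_l| ≤ 1): satisfied.
E2 (Δl = 0,±2, l_i+l_f ≥ 2, |Δm_l| ≤ 2): not satisfied.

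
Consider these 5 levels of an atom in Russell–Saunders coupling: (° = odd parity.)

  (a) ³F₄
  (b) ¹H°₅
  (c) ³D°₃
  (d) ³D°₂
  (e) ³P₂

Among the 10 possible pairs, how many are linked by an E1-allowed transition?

3

(a)–(b): forbidden (ΔS, ΔL).
(a)–(c): allowed.
(a)–(d): forbidden (ΔJ).
(a)–(e): forbidden (parity, ΔL, ΔJ).
(b)–(c): forbidden (parity, ΔS, ΔL, ΔJ).
(b)–(d): forbidden (parity, ΔS, ΔL, ΔJ).
(b)–(e): forbidden (ΔS, ΔL, ΔJ).
(c)–(d): forbidden (parity).
(c)–(e): allowed.
(d)–(e): allowed.
Allowed pairs: 3 of 10.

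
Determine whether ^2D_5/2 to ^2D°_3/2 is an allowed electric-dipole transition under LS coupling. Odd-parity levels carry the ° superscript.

Reading off the term symbols: S 1/2→1/2, L 2→2, J 5/2→3/2, parity even→odd.
Parity must change: even → odd — satisfied.
ΔL = 0, ±1 (not L=0↔0): L: 2 → 2, ΔL = +0 — satisfied.
ΔS = 0: S: 1/2 → 1/2 — satisfied.
ΔJ = 0, ±1 (not J=0↔0): J: 5/2 → 3/2, ΔJ = -1 — satisfied.
All four E1 rules are satisfied.

allowed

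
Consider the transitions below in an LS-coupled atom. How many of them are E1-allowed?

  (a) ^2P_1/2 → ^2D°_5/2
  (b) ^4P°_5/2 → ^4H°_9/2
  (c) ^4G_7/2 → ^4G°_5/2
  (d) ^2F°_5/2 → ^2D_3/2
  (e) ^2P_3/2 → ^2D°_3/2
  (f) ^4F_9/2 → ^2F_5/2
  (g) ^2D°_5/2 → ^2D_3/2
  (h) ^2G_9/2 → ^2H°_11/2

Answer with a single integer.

5

(a) forbidden (ΔJ fails)
(b) forbidden (parity, ΔL, ΔJ fail)
(c) allowed
(d) allowed
(e) allowed
(f) forbidden (parity, ΔS, ΔJ fail)
(g) allowed
(h) allowed
Total allowed: 5 of 8.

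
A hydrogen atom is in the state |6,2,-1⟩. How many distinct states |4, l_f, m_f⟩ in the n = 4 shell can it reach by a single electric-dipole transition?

5

E1 requires Δl = ±1, so l_f ∈ {1, 3}; with 0 ≤ l_f ≤ n_f−1 = 3, the allowed l_f values are {1, 3}.
For l_f = 1: m_f ∈ {m_i−1, m_i, m_i+1} ∩ [−1, 1] = {-1, 0} → 2 states.
For l_f = 3: m_f ∈ {m_i−1, m_i, m_i+1} ∩ [−3, 3] = {-2, -1, 0} → 3 states.
Total: 5.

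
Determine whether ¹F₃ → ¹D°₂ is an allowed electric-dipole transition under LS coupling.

ΔL = 0, ±1 (not L=0↔0): L: 3 → 2, ΔL = -1 — satisfied.
Parity must change: even → odd — satisfied.
ΔJ = 0, ±1 (not J=0↔0): J: 3 → 2, ΔJ = -1 — satisfied.
ΔS = 0: S: 0 → 0 — satisfied.
All four E1 rules are satisfied.

allowed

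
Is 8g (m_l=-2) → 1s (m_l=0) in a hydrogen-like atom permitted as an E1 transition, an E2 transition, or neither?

neither

Δl = 0 − 4 = -4; l_i + l_f = 4.
Δm_l = +2.
E1 (Δl = ±1, |Δm_l| ≤ 1): not satisfied.
E2 (Δl = 0,±2, l_i+l_f ≥ 2, |Δm_l| ≤ 2): not satisfied.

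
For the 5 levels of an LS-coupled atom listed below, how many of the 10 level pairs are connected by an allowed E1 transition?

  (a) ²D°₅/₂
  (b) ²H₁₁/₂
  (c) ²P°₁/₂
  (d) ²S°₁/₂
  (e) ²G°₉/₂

1

(a)–(b): forbidden (ΔL, ΔJ).
(a)–(c): forbidden (parity, ΔJ).
(a)–(d): forbidden (parity, ΔL, ΔJ).
(a)–(e): forbidden (parity, ΔL, ΔJ).
(b)–(c): forbidden (ΔL, ΔJ).
(b)–(d): forbidden (ΔL, ΔJ).
(b)–(e): allowed.
(c)–(d): forbidden (parity).
(c)–(e): forbidden (parity, ΔL, ΔJ).
(d)–(e): forbidden (parity, ΔL, ΔJ).
Allowed pairs: 1 of 10.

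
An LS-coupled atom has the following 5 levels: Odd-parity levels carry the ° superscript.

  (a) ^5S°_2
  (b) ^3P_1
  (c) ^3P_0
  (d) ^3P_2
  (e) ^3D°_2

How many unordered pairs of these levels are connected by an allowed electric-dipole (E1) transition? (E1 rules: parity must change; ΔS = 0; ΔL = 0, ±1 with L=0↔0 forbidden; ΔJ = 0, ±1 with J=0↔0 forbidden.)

(a)–(b): forbidden (ΔS).
(a)–(c): forbidden (ΔS, ΔJ).
(a)–(d): forbidden (ΔS).
(a)–(e): forbidden (parity, ΔS, ΔL).
(b)–(c): forbidden (parity).
(b)–(d): forbidden (parity).
(b)–(e): allowed.
(c)–(d): forbidden (parity, ΔJ).
(c)–(e): forbidden (ΔJ).
(d)–(e): allowed.
Allowed pairs: 2 of 10.

2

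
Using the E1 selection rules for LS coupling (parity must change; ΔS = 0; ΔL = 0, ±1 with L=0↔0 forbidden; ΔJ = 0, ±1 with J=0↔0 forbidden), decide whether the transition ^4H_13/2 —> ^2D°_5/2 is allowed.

forbidden

Reading off the term symbols: S 3/2→1/2, L 5→2, J 13/2→5/2, parity even→odd.
Parity must change: even → odd — satisfied.
ΔS = 0: S: 3/2 → 1/2 — violated.
ΔL = 0, ±1 (not L=0↔0): L: 5 → 2, ΔL = -3 — violated.
ΔJ = 0, ±1 (not J=0↔0): J: 13/2 → 5/2, ΔJ = -4 — violated.
Rule(s) violated: ΔS, ΔL, ΔJ.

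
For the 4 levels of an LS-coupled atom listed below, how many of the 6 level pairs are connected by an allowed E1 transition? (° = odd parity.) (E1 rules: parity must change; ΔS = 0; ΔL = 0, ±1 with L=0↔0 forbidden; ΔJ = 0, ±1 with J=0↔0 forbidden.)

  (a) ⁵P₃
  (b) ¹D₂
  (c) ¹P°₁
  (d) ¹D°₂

2

(a)–(b): forbidden (parity, ΔS).
(a)–(c): forbidden (ΔS, ΔJ).
(a)–(d): forbidden (ΔS).
(b)–(c): allowed.
(b)–(d): allowed.
(c)–(d): forbidden (parity).
Allowed pairs: 2 of 6.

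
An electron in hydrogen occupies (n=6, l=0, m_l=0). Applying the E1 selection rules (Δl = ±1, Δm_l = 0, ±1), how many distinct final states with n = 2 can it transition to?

E1 requires Δl = ±1, so l_f ∈ {-1, 1}; with 0 ≤ l_f ≤ n_f−1 = 1, the allowed l_f values are {1}.
For l_f = 1: m_f ∈ {m_i−1, m_i, m_i+1} ∩ [−1, 1] = {-1, 0, 1} → 3 states.
Total: 3.

3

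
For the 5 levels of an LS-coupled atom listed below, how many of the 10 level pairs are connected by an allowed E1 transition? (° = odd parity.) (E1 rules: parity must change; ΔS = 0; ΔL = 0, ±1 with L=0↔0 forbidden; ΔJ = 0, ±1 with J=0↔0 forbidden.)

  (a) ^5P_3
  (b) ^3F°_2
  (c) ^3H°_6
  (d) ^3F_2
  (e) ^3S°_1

(a)–(b): forbidden (ΔS, ΔL).
(a)–(c): forbidden (ΔS, ΔL, ΔJ).
(a)–(d): forbidden (parity, ΔS, ΔL).
(a)–(e): forbidden (ΔS, ΔJ).
(b)–(c): forbidden (parity, ΔL, ΔJ).
(b)–(d): allowed.
(b)–(e): forbidden (parity, ΔL).
(c)–(d): forbidden (ΔL, ΔJ).
(c)–(e): forbidden (parity, ΔL, ΔJ).
(d)–(e): forbidden (ΔL).
Allowed pairs: 1 of 10.

1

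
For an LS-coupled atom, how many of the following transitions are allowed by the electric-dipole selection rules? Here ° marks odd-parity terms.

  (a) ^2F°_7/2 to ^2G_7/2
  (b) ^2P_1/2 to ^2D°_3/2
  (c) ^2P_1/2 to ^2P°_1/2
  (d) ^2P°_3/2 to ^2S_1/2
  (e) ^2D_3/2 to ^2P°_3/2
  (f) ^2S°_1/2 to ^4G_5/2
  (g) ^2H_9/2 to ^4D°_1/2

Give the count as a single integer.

5

(a) allowed
(b) allowed
(c) allowed
(d) allowed
(e) allowed
(f) forbidden (ΔS, ΔL, ΔJ fail)
(g) forbidden (ΔS, ΔL, ΔJ fail)
Total allowed: 5 of 7.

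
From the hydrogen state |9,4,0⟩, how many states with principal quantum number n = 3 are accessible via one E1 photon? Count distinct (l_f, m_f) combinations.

0

E1 requires l_f ∈ {3, 5}, but neither lies in [0, 2], so no final state is reachable.
Total: 0.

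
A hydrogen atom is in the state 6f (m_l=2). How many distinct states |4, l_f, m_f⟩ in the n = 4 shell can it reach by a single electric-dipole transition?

E1 requires Δl = ±1, so l_f ∈ {2, 4}; with 0 ≤ l_f ≤ n_f−1 = 3, the allowed l_f values are {2}.
For l_f = 2: m_f ∈ {m_i−1, m_i, m_i+1} ∩ [−2, 2] = {1, 2} → 2 states.
Total: 2.

2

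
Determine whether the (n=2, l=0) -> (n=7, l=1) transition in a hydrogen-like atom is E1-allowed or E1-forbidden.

l: 0 → 1 (Δl = +1). Δl = ±1 ok.
All E1 selection rules are satisfied.

allowed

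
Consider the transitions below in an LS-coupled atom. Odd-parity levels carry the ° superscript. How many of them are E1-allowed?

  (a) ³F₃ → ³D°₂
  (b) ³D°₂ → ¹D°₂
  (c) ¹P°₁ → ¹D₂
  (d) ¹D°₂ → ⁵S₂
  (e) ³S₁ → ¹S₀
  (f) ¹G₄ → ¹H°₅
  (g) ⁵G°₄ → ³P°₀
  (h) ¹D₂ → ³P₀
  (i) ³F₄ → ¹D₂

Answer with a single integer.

3

(a) allowed
(b) forbidden (parity, ΔS fail)
(c) allowed
(d) forbidden (ΔS, ΔL fail)
(e) forbidden (parity, ΔS, ΔL fail)
(f) allowed
(g) forbidden (parity, ΔS, ΔL, ΔJ fail)
(h) forbidden (parity, ΔS, ΔJ fail)
(i) forbidden (parity, ΔS, ΔJ fail)
Total allowed: 3 of 9.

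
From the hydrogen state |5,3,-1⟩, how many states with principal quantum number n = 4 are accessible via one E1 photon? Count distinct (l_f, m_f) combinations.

E1 requires Δl = ±1, so l_f ∈ {2, 4}; with 0 ≤ l_f ≤ n_f−1 = 3, the allowed l_f values are {2}.
For l_f = 2: m_f ∈ {m_i−1, m_i, m_i+1} ∩ [−2, 2] = {-2, -1, 0} → 3 states.
Total: 3.

3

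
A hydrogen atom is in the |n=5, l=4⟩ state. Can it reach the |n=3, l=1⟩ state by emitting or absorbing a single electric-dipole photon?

forbidden

Δl = 1 − 4 = -3; the E1 rule Δl = ±1 is fails.
The transition is electric-dipole forbidden.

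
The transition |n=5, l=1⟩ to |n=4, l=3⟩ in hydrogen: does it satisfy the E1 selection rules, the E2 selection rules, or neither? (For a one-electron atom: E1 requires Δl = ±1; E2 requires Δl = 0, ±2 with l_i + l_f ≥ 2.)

E2

Δl = 3 − 1 = +2; l_i + l_f = 4.
E1 (Δl = ±1): not satisfied.
E2 (Δl = 0,±2, l_i+l_f ≥ 2): satisfied.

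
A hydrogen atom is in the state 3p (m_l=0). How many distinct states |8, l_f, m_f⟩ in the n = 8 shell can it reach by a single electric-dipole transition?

E1 requires Δl = ±1, so l_f ∈ {0, 2}; with 0 ≤ l_f ≤ n_f−1 = 7, the allowed l_f values are {0, 2}.
For l_f = 0: m_f ∈ {m_i−1, m_i, m_i+1} ∩ [−0, 0] = {0} → 1 state.
For l_f = 2: m_f ∈ {m_i−1, m_i, m_i+1} ∩ [−2, 2] = {-1, 0, 1} → 3 states.
Total: 4.

4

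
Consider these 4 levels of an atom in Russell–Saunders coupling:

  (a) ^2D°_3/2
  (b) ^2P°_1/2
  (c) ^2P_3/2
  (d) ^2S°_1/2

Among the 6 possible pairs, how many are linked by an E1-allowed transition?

(a)–(b): forbidden (parity).
(a)–(c): allowed.
(a)–(d): forbidden (parity, ΔL).
(b)–(c): allowed.
(b)–(d): forbidden (parity).
(c)–(d): allowed.
Allowed pairs: 3 of 6.

3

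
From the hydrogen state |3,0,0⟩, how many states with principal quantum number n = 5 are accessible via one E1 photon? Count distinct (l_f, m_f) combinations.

3

E1 requires Δl = ±1, so l_f ∈ {-1, 1}; with 0 ≤ l_f ≤ n_f−1 = 4, the allowed l_f values are {1}.
For l_f = 1: m_f ∈ {m_i−1, m_i, m_i+1} ∩ [−1, 1] = {-1, 0, 1} → 3 states.
Total: 3.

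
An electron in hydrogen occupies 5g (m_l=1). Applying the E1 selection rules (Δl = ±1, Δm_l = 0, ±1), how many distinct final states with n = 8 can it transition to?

6

E1 requires Δl = ±1, so l_f ∈ {3, 5}; with 0 ≤ l_f ≤ n_f−1 = 7, the allowed l_f values are {3, 5}.
For l_f = 3: m_f ∈ {m_i−1, m_i, m_i+1} ∩ [−3, 3] = {0, 1, 2} → 3 states.
For l_f = 5: m_f ∈ {m_i−1, m_i, m_i+1} ∩ [−5, 5] = {0, 1, 2} → 3 states.
Total: 6.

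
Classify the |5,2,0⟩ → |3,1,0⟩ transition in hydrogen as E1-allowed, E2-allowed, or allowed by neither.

E1

Δl = 1 − 2 = -1; l_i + l_f = 3.
Δm_l = +0.
E1 (Δl = ±1, |Δm_l| ≤ 1): satisfied.
E2 (Δl = 0,±2, l_i+l_f ≥ 2, |Δm_l| ≤ 2): not satisfied.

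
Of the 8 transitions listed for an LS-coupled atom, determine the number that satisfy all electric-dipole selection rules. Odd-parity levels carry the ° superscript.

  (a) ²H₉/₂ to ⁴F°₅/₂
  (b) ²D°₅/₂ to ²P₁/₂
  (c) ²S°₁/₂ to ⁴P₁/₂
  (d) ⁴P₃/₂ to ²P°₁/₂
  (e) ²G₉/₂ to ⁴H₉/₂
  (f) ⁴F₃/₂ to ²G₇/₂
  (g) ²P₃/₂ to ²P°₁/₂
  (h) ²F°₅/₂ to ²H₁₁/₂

(a) forbidden (ΔS, ΔL, ΔJ fail)
(b) forbidden (ΔJ fails)
(c) forbidden (ΔS fails)
(d) forbidden (ΔS fails)
(e) forbidden (parity, ΔS fail)
(f) forbidden (parity, ΔS, ΔJ fail)
(g) allowed
(h) forbidden (ΔL, ΔJ fail)
Total allowed: 1 of 8.

1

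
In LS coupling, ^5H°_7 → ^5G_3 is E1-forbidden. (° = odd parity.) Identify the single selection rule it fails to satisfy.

Reading off the term symbols: S 2→2, L 5→4, J 7→3, parity odd→even.
Parity must change: odd → even — ✓.
ΔS = 0: S: 2 → 2 — ✓.
ΔL = 0, ±1 (not L=0↔0): L: 5 → 4, ΔL = -1 — ✓.
ΔJ = 0, ±1 (not J=0↔0): J: 7 → 3, ΔJ = -4 — ✗.

the ΔJ = 0, ±1 rule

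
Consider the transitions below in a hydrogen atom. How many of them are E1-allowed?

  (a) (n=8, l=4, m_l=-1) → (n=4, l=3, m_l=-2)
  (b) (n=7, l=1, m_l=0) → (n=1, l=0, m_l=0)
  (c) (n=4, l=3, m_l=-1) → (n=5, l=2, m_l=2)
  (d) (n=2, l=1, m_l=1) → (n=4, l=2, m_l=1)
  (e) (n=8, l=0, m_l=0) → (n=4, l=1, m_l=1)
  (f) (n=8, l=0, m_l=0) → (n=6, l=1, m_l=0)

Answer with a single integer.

(a) allowed
(b) allowed
(c) forbidden — Δm_l = +3 (E1 requires Δm_l = 0, ±1)
(d) allowed
(e) allowed
(f) allowed
Total allowed: 5 of 6.

5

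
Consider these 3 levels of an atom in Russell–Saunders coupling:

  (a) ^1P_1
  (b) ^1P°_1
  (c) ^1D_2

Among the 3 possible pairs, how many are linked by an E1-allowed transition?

(a)–(b): allowed.
(a)–(c): forbidden (parity).
(b)–(c): allowed.
Allowed pairs: 2 of 3.

2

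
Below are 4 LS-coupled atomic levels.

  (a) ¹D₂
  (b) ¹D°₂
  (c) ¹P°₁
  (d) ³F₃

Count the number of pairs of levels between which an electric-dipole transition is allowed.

2

(a)–(b): allowed.
(a)–(c): allowed.
(a)–(d): forbidden (parity, ΔS).
(b)–(c): forbidden (parity).
(b)–(d): forbidden (ΔS).
(c)–(d): forbidden (ΔS, ΔL, ΔJ).
Allowed pairs: 2 of 6.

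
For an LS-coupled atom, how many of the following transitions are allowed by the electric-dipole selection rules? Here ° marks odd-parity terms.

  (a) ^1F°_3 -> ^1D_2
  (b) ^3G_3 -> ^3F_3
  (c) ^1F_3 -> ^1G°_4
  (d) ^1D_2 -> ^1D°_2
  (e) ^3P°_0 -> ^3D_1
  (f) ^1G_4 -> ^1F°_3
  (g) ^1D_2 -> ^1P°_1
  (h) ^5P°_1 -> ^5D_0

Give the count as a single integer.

(a) allowed
(b) forbidden (parity fails)
(c) allowed
(d) allowed
(e) allowed
(f) allowed
(g) allowed
(h) allowed
Total allowed: 7 of 8.

7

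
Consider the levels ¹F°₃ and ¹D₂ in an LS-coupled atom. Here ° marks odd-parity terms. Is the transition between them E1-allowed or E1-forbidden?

Initial level: S=0, L=3, J=3, parity odd. Final level: S=0, L=2, J=2, parity even.
Parity must change: odd → even — satisfied.
ΔS = 0: S: 0 → 0 — satisfied.
ΔL = 0, ±1 (not L=0↔0): L: 3 → 2, ΔL = -1 — satisfied.
ΔJ = 0, ±1 (not J=0↔0): J: 3 → 2, ΔJ = -1 — satisfied.
All four E1 rules are satisfied.

allowed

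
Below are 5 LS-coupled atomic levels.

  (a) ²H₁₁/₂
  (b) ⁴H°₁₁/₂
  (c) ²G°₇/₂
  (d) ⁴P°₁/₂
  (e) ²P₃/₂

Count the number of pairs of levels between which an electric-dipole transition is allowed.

(a)–(b): forbidden (ΔS).
(a)–(c): forbidden (ΔJ).
(a)–(d): forbidden (ΔS, ΔL, ΔJ).
(a)–(e): forbidden (parity, ΔL, ΔJ).
(b)–(c): forbidden (parity, ΔS, ΔJ).
(b)–(d): forbidden (parity, ΔL, ΔJ).
(b)–(e): forbidden (ΔS, ΔL, ΔJ).
(c)–(d): forbidden (parity, ΔS, ΔL, ΔJ).
(c)–(e): forbidden (ΔL, ΔJ).
(d)–(e): forbidden (ΔS).
Allowed pairs: 0 of 10.

0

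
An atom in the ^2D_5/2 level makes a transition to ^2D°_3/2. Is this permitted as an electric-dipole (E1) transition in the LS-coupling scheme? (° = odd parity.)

allowed

ΔJ = 0, ±1 (not J=0↔0): J: 5/2 → 3/2, ΔJ = -1 — satisfied.
ΔS = 0: S: 1/2 → 1/2 — satisfied.
ΔL = 0, ±1 (not L=0↔0): L: 2 → 2, ΔL = +0 — satisfied.
Parity must change: even → odd — satisfied.
All four E1 rules are satisfied.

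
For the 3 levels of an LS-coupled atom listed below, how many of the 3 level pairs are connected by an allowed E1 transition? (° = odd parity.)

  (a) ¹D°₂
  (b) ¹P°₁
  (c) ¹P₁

(a)–(b): forbidden (parity).
(a)–(c): allowed.
(b)–(c): allowed.
Allowed pairs: 2 of 3.

2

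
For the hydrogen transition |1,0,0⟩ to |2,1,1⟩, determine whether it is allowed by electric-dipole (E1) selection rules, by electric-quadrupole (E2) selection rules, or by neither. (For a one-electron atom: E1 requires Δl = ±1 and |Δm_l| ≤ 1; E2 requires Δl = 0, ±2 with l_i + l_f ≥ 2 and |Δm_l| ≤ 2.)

Δl = 1 − 0 = +1; l_i + l_f = 1.
Δm_l = +1.
E1 (Δl = ±1, |Δm_l| ≤ 1): satisfied.
E2 (Δl = 0,±2, l_i+l_f ≥ 2, |Δm_l| ≤ 2): not satisfied.

E1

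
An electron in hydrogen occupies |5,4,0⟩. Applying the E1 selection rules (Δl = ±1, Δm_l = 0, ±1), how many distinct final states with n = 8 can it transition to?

6

E1 requires Δl = ±1, so l_f ∈ {3, 5}; with 0 ≤ l_f ≤ n_f−1 = 7, the allowed l_f values are {3, 5}.
For l_f = 3: m_f ∈ {m_i−1, m_i, m_i+1} ∩ [−3, 3] = {-1, 0, 1} → 3 states.
For l_f = 5: m_f ∈ {m_i−1, m_i, m_i+1} ∩ [−5, 5] = {-1, 0, 1} → 3 states.
Total: 6.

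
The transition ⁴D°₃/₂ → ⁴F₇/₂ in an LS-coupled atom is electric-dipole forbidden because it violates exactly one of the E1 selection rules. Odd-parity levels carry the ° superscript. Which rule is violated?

the ΔJ = 0, ±1 rule

Parity must change: odd → even — passes.
ΔS = 0: S: 3/2 → 3/2 — passes.
ΔL = 0, ±1 (not L=0↔0): L: 2 → 3, ΔL = +1 — passes.
ΔJ = 0, ±1 (not J=0↔0): J: 3/2 → 7/2, ΔJ = +2 — fails.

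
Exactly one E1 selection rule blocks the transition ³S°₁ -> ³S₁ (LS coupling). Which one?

Reading off the term symbols: S 1→1, L 0→0, J 1→1, parity odd→even.
Parity must change: odd → even — passes.
ΔS = 0: S: 1 → 1 — passes.
ΔL = 0, ±1 (not L=0↔0): L: 0 → 0, ΔL = +0 — fails.
ΔJ = 0, ±1 (not J=0↔0): J: 1 → 1, ΔJ = +0 — passes.

the L=0 ↔ L=0 exclusion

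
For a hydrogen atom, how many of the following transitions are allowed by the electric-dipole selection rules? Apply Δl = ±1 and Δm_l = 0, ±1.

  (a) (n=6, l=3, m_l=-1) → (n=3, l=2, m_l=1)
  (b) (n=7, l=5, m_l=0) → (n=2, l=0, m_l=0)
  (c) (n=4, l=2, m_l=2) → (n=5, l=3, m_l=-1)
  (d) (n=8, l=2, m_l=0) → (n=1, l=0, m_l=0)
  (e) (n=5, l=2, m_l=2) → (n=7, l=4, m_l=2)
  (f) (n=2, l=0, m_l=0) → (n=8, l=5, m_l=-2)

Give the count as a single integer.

(a) forbidden — Δm_l = +2 (E1 requires Δm_l = 0, ±1)
(b) forbidden — Δl = -5 (E1 requires Δl = ±1)
(c) forbidden — Δm_l = -3 (E1 requires Δm_l = 0, ±1)
(d) forbidden — Δl = -2 (E1 requires Δl = ±1)
(e) forbidden — Δl = +2 (E1 requires Δl = ±1)
(f) forbidden — Δl = +5 (E1 requires Δl = ±1); Δm_l = -2 (E1 requires Δm_l = 0, ±1)
Total allowed: 0 of 6.

0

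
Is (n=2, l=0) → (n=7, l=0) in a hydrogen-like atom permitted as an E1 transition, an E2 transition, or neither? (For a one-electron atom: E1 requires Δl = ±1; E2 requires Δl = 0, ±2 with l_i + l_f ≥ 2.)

neither

Δl = 0 − 0 = +0; l_i + l_f = 0.
E1 (Δl = ±1): not satisfied.
E2 (Δl = 0,±2, l_i+l_f ≥ 2): not satisfied.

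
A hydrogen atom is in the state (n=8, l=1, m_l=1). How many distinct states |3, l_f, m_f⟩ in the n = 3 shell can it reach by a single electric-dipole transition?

E1 requires Δl = ±1, so l_f ∈ {0, 2}; with 0 ≤ l_f ≤ n_f−1 = 2, the allowed l_f values are {0, 2}.
For l_f = 0: m_f ∈ {m_i−1, m_i, m_i+1} ∩ [−0, 0] = {0} → 1 state.
For l_f = 2: m_f ∈ {m_i−1, m_i, m_i+1} ∩ [−2, 2] = {0, 1, 2} → 3 states.
Total: 4.

4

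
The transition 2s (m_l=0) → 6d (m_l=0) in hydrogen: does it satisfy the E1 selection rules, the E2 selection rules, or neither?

E2

Δl = 2 − 0 = +2; l_i + l_f = 2.
Δm_l = +0.
E1 (Δl = ±1, |Δm_l| ≤ 1): not satisfied.
E2 (Δl = 0,±2, l_i+l_f ≥ 2, |Δm_l| ≤ 2): satisfied.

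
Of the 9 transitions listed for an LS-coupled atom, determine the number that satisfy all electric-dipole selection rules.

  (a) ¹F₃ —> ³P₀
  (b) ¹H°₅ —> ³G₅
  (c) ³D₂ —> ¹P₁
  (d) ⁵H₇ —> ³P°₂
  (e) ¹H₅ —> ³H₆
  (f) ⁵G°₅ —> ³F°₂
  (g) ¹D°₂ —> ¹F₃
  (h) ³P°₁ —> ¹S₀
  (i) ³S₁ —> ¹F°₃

(a) forbidden (parity, ΔS, ΔL, ΔJ fail)
(b) forbidden (ΔS fails)
(c) forbidden (parity, ΔS fail)
(d) forbidden (ΔS, ΔL, ΔJ fail)
(e) forbidden (parity, ΔS fail)
(f) forbidden (parity, ΔS, ΔJ fail)
(g) allowed
(h) forbidden (ΔS fails)
(i) forbidden (ΔS, ΔL, ΔJ fail)
Total allowed: 1 of 9.

1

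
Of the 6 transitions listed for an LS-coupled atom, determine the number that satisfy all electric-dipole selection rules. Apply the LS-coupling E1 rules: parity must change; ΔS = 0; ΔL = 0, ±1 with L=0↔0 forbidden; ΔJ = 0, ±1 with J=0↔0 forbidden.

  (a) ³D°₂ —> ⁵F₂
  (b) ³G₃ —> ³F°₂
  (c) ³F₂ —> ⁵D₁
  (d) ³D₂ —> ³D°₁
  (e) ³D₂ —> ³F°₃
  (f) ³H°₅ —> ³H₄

4

(a) forbidden (ΔS fails)
(b) allowed
(c) forbidden (parity, ΔS fail)
(d) allowed
(e) allowed
(f) allowed
Total allowed: 4 of 6.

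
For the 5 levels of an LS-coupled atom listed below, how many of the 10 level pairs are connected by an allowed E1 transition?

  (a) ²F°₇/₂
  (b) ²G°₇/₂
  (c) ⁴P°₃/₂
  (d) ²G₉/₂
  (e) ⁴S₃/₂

(a)–(b): forbidden (parity).
(a)–(c): forbidden (parity, ΔS, ΔL, ΔJ).
(a)–(d): allowed.
(a)–(e): forbidden (ΔS, ΔL, ΔJ).
(b)–(c): forbidden (parity, ΔS, ΔL, ΔJ).
(b)–(d): allowed.
(b)–(e): forbidden (ΔS, ΔL, ΔJ).
(c)–(d): forbidden (ΔS, ΔL, ΔJ).
(c)–(e): allowed.
(d)–(e): forbidden (parity, ΔS, ΔL, ΔJ).
Allowed pairs: 3 of 10.

3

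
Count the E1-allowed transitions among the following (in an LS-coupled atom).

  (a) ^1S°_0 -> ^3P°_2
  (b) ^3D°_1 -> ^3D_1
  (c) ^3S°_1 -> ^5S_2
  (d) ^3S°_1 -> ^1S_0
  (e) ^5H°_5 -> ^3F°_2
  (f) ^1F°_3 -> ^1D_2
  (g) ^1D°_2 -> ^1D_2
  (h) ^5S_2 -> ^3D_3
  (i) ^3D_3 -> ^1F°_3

(a) forbidden (parity, ΔS, ΔJ fail)
(b) allowed
(c) forbidden (ΔS, ΔL fail)
(d) forbidden (ΔS, ΔL fail)
(e) forbidden (parity, ΔS, ΔL, ΔJ fail)
(f) allowed
(g) allowed
(h) forbidden (parity, ΔS, ΔL fail)
(i) forbidden (ΔS fails)
Total allowed: 3 of 9.

3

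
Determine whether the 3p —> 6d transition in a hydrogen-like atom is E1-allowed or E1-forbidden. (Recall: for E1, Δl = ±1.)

allowed

Initial l = 1, final l = 2, so Δl = +1. E1 requires Δl = ±1: passes.
All E1 selection rules are satisfied.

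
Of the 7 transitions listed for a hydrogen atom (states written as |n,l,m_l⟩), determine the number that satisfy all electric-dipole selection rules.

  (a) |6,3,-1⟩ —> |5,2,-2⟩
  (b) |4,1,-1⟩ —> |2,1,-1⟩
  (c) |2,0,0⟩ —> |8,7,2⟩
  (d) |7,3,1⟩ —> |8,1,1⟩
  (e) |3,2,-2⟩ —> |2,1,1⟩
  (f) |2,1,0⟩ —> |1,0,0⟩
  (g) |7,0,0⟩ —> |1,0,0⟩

(a) allowed
(b) forbidden — Δl = +0 (E1 requires Δl = ±1)
(c) forbidden — Δl = +7 (E1 requires Δl = ±1); Δm_l = +2 (E1 requires Δm_l = 0, ±1)
(d) forbidden — Δl = -2 (E1 requires Δl = ±1)
(e) forbidden — Δm_l = +3 (E1 requires Δm_l = 0, ±1)
(f) allowed
(g) forbidden — Δl = +0 (E1 requires Δl = ±1)
Total allowed: 2 of 7.

2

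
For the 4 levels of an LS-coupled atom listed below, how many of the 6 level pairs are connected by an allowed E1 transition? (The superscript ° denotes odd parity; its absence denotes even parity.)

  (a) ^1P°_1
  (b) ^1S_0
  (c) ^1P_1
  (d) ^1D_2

(a)–(b): allowed.
(a)–(c): allowed.
(a)–(d): allowed.
(b)–(c): forbidden (parity).
(b)–(d): forbidden (parity, ΔL, ΔJ).
(c)–(d): forbidden (parity).
Allowed pairs: 3 of 6.

3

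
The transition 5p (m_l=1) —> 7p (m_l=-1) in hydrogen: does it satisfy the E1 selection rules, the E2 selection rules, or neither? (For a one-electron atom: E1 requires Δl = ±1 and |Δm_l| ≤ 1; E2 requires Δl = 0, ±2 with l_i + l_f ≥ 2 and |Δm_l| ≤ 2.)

Δl = 1 − 1 = +0; l_i + l_f = 2.
Δm_l = -2.
E1 (Δl = ±1, |Δm_l| ≤ 1): not satisfied.
E2 (Δl = 0,±2, l_i+l_f ≥ 2, |Δm_l| ≤ 2): satisfied.

E2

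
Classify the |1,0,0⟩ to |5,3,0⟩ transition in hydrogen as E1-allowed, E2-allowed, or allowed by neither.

Δl = 3 − 0 = +3; l_i + l_f = 3.
Δm_l = +0.
E1 (Δl = ±1, |Δm_l| ≤ 1): not satisfied.
E2 (Δl = 0,±2, l_i+l_f ≥ 2, |Δm_l| ≤ 2): not satisfied.

neither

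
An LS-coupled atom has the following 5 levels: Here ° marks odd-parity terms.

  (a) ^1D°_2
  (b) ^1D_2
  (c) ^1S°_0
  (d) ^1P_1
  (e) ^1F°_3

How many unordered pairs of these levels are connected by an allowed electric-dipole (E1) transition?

(a)–(b): allowed.
(a)–(c): forbidden (parity, ΔL, ΔJ).
(a)–(d): allowed.
(a)–(e): forbidden (parity).
(b)–(c): forbidden (ΔL, ΔJ).
(b)–(d): forbidden (parity).
(b)–(e): allowed.
(c)–(d): allowed.
(c)–(e): forbidden (parity, ΔL, ΔJ).
(d)–(e): forbidden (ΔL, ΔJ).
Allowed pairs: 4 of 10.

4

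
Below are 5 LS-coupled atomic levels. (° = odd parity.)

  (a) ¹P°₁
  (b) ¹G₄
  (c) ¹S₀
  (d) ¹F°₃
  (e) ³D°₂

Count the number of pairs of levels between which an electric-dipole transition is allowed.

2

(a)–(b): forbidden (ΔL, ΔJ).
(a)–(c): allowed.
(a)–(d): forbidden (parity, ΔL, ΔJ).
(a)–(e): forbidden (parity, ΔS).
(b)–(c): forbidden (parity, ΔL, ΔJ).
(b)–(d): allowed.
(b)–(e): forbidden (ΔS, ΔL, ΔJ).
(c)–(d): forbidden (ΔL, ΔJ).
(c)–(e): forbidden (ΔS, ΔL, ΔJ).
(d)–(e): forbidden (parity, ΔS).
Allowed pairs: 2 of 10.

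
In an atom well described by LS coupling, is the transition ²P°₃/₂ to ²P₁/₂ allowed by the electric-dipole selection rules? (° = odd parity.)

allowed

Initial level: S=1/2, L=1, J=3/2, parity odd. Final level: S=1/2, L=1, J=1/2, parity even.
Parity must change: odd → even — ok.
ΔS = 0: S: 1/2 → 1/2 — ok.
ΔL = 0, ±1 (not L=0↔0): L: 1 → 1, ΔL = +0 — ok.
ΔJ = 0, ±1 (not J=0↔0): J: 3/2 → 1/2, ΔJ = -1 — ok.
All four E1 rules are satisfied.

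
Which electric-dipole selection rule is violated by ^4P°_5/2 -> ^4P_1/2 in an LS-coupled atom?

the ΔJ = 0, ±1 rule

ΔJ = 0, ±1 (not J=0↔0): J: 5/2 → 1/2, ΔJ = -2 — ✗.
Parity must change: odd → even — ✓.
ΔL = 0, ±1 (not L=0↔0): L: 1 → 1, ΔL = +0 — ✓.
ΔS = 0: S: 3/2 → 3/2 — ✓.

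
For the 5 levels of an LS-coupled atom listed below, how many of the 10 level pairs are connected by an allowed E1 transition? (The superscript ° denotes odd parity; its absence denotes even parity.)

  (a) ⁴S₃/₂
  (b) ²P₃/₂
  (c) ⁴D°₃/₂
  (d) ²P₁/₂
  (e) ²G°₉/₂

(a)–(b): forbidden (parity, ΔS).
(a)–(c): forbidden (ΔL).
(a)–(d): forbidden (parity, ΔS).
(a)–(e): forbidden (ΔS, ΔL, ΔJ).
(b)–(c): forbidden (ΔS).
(b)–(d): forbidden (parity).
(b)–(e): forbidden (ΔL, ΔJ).
(c)–(d): forbidden (ΔS).
(c)–(e): forbidden (parity, ΔS, ΔL, ΔJ).
(d)–(e): forbidden (ΔL, ΔJ).
Allowed pairs: 0 of 10.

0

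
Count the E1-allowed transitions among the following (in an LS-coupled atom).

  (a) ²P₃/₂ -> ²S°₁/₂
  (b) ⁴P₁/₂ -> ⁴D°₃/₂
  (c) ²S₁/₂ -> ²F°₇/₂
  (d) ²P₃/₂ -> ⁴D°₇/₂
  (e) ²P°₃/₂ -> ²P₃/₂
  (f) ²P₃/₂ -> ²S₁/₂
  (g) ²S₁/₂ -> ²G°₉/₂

(a) allowed
(b) allowed
(c) forbidden (ΔL, ΔJ fail)
(d) forbidden (ΔS, ΔJ fail)
(e) allowed
(f) forbidden (parity fails)
(g) forbidden (ΔL, ΔJ fail)
Total allowed: 3 of 7.

3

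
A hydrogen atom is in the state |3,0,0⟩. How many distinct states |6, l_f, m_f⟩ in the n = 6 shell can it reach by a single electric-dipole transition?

E1 requires Δl = ±1, so l_f ∈ {-1, 1}; with 0 ≤ l_f ≤ n_f−1 = 5, the allowed l_f values are {1}.
For l_f = 1: m_f ∈ {m_i−1, m_i, m_i+1} ∩ [−1, 1] = {-1, 0, 1} → 3 states.
Total: 3.

3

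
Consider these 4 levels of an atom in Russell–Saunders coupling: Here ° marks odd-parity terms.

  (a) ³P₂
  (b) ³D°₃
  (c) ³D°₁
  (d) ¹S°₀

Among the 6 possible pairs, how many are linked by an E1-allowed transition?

(a)–(b): allowed.
(a)–(c): allowed.
(a)–(d): forbidden (ΔS, ΔJ).
(b)–(c): forbidden (parity, ΔJ).
(b)–(d): forbidden (parity, ΔS, ΔL, ΔJ).
(c)–(d): forbidden (parity, ΔS, ΔL).
Allowed pairs: 2 of 6.

2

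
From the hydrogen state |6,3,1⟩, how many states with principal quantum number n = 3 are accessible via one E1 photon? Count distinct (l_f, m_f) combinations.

3

E1 requires Δl = ±1, so l_f ∈ {2, 4}; with 0 ≤ l_f ≤ n_f−1 = 2, the allowed l_f values are {2}.
For l_f = 2: m_f ∈ {m_i−1, m_i, m_i+1} ∩ [−2, 2] = {0, 1, 2} → 3 states.
Total: 3.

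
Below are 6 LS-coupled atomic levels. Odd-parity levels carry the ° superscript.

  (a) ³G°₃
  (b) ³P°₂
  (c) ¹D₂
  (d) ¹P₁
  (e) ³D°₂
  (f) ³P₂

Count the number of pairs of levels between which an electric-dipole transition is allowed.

(a)–(b): forbidden (parity, ΔL).
(a)–(c): forbidden (ΔS, ΔL).
(a)–(d): forbidden (ΔS, ΔL, ΔJ).
(a)–(e): forbidden (parity, ΔL).
(a)–(f): forbidden (ΔL).
(b)–(c): forbidden (ΔS).
(b)–(d): forbidden (ΔS).
(b)–(e): forbidden (parity).
(b)–(f): allowed.
(c)–(d): forbidden (parity).
(c)–(e): forbidden (ΔS).
(c)–(f): forbidden (parity, ΔS).
(d)–(e): forbidden (ΔS).
(d)–(f): forbidden (parity, ΔS).
(e)–(f): allowed.
Allowed pairs: 2 of 15.

2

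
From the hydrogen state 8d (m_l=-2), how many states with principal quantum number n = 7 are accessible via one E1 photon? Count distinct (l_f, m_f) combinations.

4

E1 requires Δl = ±1, so l_f ∈ {1, 3}; with 0 ≤ l_f ≤ n_f−1 = 6, the allowed l_f values are {1, 3}.
For l_f = 1: m_f ∈ {m_i−1, m_i, m_i+1} ∩ [−1, 1] = {-1} → 1 state.
For l_f = 3: m_f ∈ {m_i−1, m_i, m_i+1} ∩ [−3, 3] = {-3, -2, -1} → 3 states.
Total: 4.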